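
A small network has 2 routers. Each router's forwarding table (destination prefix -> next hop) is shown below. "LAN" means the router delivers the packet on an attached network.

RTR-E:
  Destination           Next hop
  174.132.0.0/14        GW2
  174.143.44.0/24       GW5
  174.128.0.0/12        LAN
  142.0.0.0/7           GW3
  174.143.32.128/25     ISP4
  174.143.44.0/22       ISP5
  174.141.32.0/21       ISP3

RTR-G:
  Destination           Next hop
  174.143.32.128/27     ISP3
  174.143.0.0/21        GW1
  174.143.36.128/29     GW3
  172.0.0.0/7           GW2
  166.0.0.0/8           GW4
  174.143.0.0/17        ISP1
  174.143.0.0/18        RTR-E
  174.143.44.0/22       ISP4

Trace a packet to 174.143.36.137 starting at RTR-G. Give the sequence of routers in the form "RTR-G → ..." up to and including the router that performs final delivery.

RTR-G → RTR-E

At RTR-G: longest match for 174.143.36.137 is 174.143.0.0/18 -> RTR-E
At RTR-E: longest match for 174.143.36.137 is 174.128.0.0/12 -> LAN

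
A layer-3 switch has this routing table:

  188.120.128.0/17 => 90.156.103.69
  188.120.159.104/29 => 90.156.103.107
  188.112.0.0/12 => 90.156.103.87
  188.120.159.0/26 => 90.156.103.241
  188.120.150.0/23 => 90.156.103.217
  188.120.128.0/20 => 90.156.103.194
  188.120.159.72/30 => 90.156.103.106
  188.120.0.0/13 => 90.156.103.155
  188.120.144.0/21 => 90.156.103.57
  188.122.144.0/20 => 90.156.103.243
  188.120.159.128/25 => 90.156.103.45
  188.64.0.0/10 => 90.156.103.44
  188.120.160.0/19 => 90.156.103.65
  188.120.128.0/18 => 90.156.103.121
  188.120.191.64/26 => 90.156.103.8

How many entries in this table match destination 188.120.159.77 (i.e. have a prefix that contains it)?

Prefixes containing 188.120.159.77:
  188.64.0.0/10 (188.64.0.0 - 188.127.255.255)
  188.112.0.0/12 (188.112.0.0 - 188.127.255.255)
  188.120.0.0/13 (188.120.0.0 - 188.127.255.255)
  188.120.128.0/17 (188.120.128.0 - 188.120.255.255)
  188.120.128.0/18 (188.120.128.0 - 188.120.191.255)
Total matching entries: 5.

5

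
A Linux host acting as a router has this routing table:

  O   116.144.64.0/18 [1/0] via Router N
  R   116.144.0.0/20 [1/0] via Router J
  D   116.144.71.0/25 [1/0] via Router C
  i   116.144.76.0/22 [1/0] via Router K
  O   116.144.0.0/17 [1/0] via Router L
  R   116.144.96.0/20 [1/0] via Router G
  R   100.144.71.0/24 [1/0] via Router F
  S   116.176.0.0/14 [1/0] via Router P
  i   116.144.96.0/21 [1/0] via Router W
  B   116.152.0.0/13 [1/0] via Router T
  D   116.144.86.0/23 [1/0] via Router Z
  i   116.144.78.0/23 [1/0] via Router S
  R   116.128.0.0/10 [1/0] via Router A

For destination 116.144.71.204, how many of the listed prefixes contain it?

3

Prefixes containing 116.144.71.204:
  116.128.0.0/10 (116.128.0.0 - 116.191.255.255)
  116.144.0.0/17 (116.144.0.0 - 116.144.127.255)
  116.144.64.0/18 (116.144.64.0 - 116.144.127.255)
Total matching entries: 3.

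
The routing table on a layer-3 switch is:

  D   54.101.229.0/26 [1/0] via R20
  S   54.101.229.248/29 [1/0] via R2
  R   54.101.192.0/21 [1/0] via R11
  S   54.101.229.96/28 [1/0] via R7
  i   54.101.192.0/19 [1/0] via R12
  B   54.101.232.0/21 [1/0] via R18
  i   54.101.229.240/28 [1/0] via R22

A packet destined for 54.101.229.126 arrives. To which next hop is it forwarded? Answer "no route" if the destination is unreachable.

no route

No entry's prefix contains 54.101.229.126; there is no default route.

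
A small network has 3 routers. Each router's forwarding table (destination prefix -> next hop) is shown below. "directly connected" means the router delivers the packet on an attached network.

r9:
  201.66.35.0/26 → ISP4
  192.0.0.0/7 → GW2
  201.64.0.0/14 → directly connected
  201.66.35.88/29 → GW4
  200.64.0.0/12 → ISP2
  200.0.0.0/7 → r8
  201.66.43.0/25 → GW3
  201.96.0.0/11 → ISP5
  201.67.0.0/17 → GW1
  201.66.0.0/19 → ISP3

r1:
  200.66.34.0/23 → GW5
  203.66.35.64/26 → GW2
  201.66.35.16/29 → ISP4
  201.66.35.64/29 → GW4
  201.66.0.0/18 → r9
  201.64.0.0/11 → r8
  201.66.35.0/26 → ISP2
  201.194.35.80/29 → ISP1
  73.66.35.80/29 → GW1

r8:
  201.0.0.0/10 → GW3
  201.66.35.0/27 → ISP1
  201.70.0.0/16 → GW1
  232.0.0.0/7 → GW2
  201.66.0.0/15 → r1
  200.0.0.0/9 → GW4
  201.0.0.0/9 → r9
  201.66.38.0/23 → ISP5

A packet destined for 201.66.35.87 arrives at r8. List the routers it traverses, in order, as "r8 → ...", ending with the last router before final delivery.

At r8: longest match for 201.66.35.87 is 201.66.0.0/15 -> r1
At r1: longest match for 201.66.35.87 is 201.66.0.0/18 -> r9
At r9: longest match for 201.66.35.87 is 201.64.0.0/14 -> directly connected

r8 → r1 → r9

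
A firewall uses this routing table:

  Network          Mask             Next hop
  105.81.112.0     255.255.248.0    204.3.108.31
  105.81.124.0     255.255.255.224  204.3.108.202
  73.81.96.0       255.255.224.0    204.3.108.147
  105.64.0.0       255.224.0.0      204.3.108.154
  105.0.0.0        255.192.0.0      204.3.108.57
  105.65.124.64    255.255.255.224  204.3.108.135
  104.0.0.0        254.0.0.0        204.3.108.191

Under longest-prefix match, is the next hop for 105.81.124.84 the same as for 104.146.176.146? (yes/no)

105.81.124.84: longest match 105.64.0.0/11 -> 204.3.108.154
104.146.176.146: longest match 104.0.0.0/7 -> 204.3.108.191

no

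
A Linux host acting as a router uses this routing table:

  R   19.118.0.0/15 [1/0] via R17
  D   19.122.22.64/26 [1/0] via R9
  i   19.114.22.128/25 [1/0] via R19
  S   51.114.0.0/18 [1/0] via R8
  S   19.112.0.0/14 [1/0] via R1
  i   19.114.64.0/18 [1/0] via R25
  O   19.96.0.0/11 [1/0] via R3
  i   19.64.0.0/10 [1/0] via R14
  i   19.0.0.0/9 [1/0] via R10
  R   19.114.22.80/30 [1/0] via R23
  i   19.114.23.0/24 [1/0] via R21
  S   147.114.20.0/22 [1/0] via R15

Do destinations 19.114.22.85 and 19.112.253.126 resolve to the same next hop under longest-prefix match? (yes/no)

yes

19.114.22.85: longest match 19.112.0.0/14 -> R1
19.112.253.126: longest match 19.112.0.0/14 -> R1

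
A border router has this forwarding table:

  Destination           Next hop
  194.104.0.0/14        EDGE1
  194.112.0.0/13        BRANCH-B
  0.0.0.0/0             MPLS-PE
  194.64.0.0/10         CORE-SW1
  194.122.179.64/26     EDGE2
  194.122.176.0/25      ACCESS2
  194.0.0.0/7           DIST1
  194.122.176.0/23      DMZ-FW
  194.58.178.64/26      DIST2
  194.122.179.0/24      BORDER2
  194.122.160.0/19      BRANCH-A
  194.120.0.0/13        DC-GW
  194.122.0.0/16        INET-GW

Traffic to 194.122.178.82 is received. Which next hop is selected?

Routes whose prefix contains 194.122.178.82:
  0.0.0.0/0 (default, matches everything) -> MPLS-PE
  194.0.0.0/7 (194.0.0.0 - 195.255.255.255) -> DIST1
  194.64.0.0/10 (194.64.0.0 - 194.127.255.255) -> CORE-SW1
  194.120.0.0/13 (194.120.0.0 - 194.127.255.255) -> DC-GW
  194.122.0.0/16 (194.122.0.0 - 194.122.255.255) -> INET-GW
  194.122.160.0/19 (194.122.160.0 - 194.122.191.255) -> BRANCH-A
More-specific entries that do NOT match:
  194.122.179.64/26 (194.122.179.64 - 194.122.179.127) does not contain 194.122.178.82
  194.58.178.64/26 (194.58.178.64 - 194.58.178.127) does not contain 194.122.178.82
  194.122.176.0/25 (194.122.176.0 - 194.122.176.127) does not contain 194.122.178.82
  194.122.179.0/24 (194.122.179.0 - 194.122.179.255) does not contain 194.122.178.82
  194.122.176.0/23 (194.122.176.0 - 194.122.177.255) does not contain 194.122.178.82
Longest matching prefix is /19 -> next hop BRANCH-A.

BRANCH-A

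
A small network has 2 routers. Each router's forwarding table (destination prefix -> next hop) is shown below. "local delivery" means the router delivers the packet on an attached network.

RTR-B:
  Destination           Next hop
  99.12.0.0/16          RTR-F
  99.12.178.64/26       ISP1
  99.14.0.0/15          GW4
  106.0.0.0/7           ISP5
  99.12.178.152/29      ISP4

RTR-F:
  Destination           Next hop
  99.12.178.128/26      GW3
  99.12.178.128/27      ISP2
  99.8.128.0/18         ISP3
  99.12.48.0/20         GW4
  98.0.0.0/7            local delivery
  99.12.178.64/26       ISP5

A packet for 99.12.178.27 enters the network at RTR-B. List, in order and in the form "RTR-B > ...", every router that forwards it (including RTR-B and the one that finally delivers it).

RTR-B > RTR-F

At RTR-B: longest match for 99.12.178.27 is 99.12.0.0/16 -> RTR-F
At RTR-F: longest match for 99.12.178.27 is 98.0.0.0/7 -> local delivery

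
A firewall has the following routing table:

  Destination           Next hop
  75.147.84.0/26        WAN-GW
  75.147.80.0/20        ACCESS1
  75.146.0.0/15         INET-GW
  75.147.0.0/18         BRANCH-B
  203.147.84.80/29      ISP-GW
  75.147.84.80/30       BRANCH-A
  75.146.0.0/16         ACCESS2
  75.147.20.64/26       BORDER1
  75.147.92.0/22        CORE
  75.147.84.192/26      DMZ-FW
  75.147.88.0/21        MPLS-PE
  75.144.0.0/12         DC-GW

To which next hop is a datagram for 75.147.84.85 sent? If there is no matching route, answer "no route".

ACCESS1

Routes whose prefix contains 75.147.84.85:
  75.144.0.0/12 (75.144.0.0 - 75.159.255.255) -> DC-GW
  75.146.0.0/15 (75.146.0.0 - 75.147.255.255) -> INET-GW
  75.147.80.0/20 (75.147.80.0 - 75.147.95.255) -> ACCESS1
More-specific entries that do NOT match:
  75.147.84.80/30 (75.147.84.80 - 75.147.84.83) does not contain 75.147.84.85
  203.147.84.80/29 (203.147.84.80 - 203.147.84.87) does not contain 75.147.84.85
  75.147.84.0/26 (75.147.84.0 - 75.147.84.63) does not contain 75.147.84.85
  75.147.20.64/26 (75.147.20.64 - 75.147.20.127) does not contain 75.147.84.85
  75.147.84.192/26 (75.147.84.192 - 75.147.84.255) does not contain 75.147.84.85
  75.147.92.0/22 (75.147.92.0 - 75.147.95.255) does not contain 75.147.84.85
  75.147.88.0/21 (75.147.88.0 - 75.147.95.255) does not contain 75.147.84.85
Longest matching prefix is /20 -> next hop ACCESS1.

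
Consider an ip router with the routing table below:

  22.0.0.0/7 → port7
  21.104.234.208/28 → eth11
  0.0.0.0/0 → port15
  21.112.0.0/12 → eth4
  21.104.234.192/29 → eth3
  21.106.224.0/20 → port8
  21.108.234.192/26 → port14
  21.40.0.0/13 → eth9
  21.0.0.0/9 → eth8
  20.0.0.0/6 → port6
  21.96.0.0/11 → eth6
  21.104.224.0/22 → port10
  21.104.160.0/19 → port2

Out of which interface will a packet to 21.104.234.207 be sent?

Routes whose prefix contains 21.104.234.207:
  0.0.0.0/0 (default, matches everything) -> port15
  20.0.0.0/6 (20.0.0.0 - 23.255.255.255) -> port6
  21.0.0.0/9 (21.0.0.0 - 21.127.255.255) -> eth8
  21.96.0.0/11 (21.96.0.0 - 21.127.255.255) -> eth6
More-specific entries that do NOT match:
  21.104.234.192/29 (21.104.234.192 - 21.104.234.199) does not contain 21.104.234.207
  21.104.234.208/28 (21.104.234.208 - 21.104.234.223) does not contain 21.104.234.207
  21.108.234.192/26 (21.108.234.192 - 21.108.234.255) does not contain 21.104.234.207
  21.104.224.0/22 (21.104.224.0 - 21.104.227.255) does not contain 21.104.234.207
  21.106.224.0/20 (21.106.224.0 - 21.106.239.255) does not contain 21.104.234.207
  21.104.160.0/19 (21.104.160.0 - 21.104.191.255) does not contain 21.104.234.207
  21.40.0.0/13 (21.40.0.0 - 21.47.255.255) does not contain 21.104.234.207
  21.112.0.0/12 (21.112.0.0 - 21.127.255.255) does not contain 21.104.234.207
Longest matching prefix is /11 -> interface eth6.

eth6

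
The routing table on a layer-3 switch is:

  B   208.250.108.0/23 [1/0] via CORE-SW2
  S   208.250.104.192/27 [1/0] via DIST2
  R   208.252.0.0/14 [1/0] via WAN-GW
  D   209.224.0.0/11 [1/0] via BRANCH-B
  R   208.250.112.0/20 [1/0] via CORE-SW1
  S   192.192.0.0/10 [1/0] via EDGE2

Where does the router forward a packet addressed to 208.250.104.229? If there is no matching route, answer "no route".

no route

No entry's prefix contains 208.250.104.229; there is no default route.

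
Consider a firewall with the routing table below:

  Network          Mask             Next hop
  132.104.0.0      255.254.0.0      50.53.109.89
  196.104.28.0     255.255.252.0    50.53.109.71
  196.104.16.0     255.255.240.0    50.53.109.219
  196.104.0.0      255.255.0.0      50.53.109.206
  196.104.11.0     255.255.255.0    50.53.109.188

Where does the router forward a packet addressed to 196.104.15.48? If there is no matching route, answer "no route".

50.53.109.206

Routes whose prefix contains 196.104.15.48:
  196.104.0.0/16 (196.104.0.0 - 196.104.255.255) -> 50.53.109.206
More-specific entries that do NOT match:
  196.104.11.0/24 (196.104.11.0 - 196.104.11.255) does not contain 196.104.15.48
  196.104.28.0/22 (196.104.28.0 - 196.104.31.255) does not contain 196.104.15.48
  196.104.16.0/20 (196.104.16.0 - 196.104.31.255) does not contain 196.104.15.48
Longest matching prefix is /16 -> next hop 50.53.109.206.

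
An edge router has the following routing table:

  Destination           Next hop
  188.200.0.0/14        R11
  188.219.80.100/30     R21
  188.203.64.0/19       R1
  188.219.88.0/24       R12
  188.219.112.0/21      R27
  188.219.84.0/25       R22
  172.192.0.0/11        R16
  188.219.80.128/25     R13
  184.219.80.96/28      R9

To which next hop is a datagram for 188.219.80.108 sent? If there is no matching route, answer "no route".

No entry's prefix contains 188.219.80.108; there is no default route.

no route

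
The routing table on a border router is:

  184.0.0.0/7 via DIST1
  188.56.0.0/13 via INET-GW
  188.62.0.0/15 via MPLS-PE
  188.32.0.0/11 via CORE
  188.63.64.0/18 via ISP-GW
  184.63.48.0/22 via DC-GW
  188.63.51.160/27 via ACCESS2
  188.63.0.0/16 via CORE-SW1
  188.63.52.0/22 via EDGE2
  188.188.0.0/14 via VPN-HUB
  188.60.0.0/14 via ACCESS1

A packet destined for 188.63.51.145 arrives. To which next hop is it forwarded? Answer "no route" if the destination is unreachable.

Routes whose prefix contains 188.63.51.145:
  188.32.0.0/11 (188.32.0.0 - 188.63.255.255) -> CORE
  188.56.0.0/13 (188.56.0.0 - 188.63.255.255) -> INET-GW
  188.60.0.0/14 (188.60.0.0 - 188.63.255.255) -> ACCESS1
  188.62.0.0/15 (188.62.0.0 - 188.63.255.255) -> MPLS-PE
  188.63.0.0/16 (188.63.0.0 - 188.63.255.255) -> CORE-SW1
More-specific entries that do NOT match:
  188.63.51.160/27 (188.63.51.160 - 188.63.51.191) does not contain 188.63.51.145
  184.63.48.0/22 (184.63.48.0 - 184.63.51.255) does not contain 188.63.51.145
  188.63.52.0/22 (188.63.52.0 - 188.63.55.255) does not contain 188.63.51.145
  188.63.64.0/18 (188.63.64.0 - 188.63.127.255) does not contain 188.63.51.145
Longest matching prefix is /16 -> next hop CORE-SW1.

CORE-SW1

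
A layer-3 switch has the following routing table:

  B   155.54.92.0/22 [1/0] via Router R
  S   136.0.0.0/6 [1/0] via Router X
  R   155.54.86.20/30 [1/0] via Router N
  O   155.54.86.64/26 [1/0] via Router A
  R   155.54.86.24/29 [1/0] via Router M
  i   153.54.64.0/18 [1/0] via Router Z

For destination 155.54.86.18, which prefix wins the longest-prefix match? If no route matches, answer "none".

155.54.86.18 is outside every listed prefix and there is no default route.

none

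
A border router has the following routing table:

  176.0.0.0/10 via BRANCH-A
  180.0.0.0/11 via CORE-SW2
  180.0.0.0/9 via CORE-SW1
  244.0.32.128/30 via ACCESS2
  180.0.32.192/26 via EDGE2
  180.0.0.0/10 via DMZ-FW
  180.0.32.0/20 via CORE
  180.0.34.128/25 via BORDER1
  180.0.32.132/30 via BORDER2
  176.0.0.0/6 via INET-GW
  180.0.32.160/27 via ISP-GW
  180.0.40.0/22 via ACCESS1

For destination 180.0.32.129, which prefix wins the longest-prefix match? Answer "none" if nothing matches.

Entries matching 180.0.32.129:
  180.0.0.0/9 (180.0.0.0 - 180.127.255.255)
  180.0.0.0/10 (180.0.0.0 - 180.63.255.255)
  180.0.0.0/11 (180.0.0.0 - 180.31.255.255)
  180.0.32.0/20 (180.0.32.0 - 180.0.47.255)
Most specific is 180.0.32.0/20.

180.0.32.0/20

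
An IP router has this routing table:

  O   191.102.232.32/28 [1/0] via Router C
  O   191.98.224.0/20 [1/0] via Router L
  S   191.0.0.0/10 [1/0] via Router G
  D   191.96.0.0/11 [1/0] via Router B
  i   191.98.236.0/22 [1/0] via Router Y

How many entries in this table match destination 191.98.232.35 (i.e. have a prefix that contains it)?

2

Prefixes containing 191.98.232.35:
  191.96.0.0/11 (191.96.0.0 - 191.127.255.255)
  191.98.224.0/20 (191.98.224.0 - 191.98.239.255)
Total matching entries: 2.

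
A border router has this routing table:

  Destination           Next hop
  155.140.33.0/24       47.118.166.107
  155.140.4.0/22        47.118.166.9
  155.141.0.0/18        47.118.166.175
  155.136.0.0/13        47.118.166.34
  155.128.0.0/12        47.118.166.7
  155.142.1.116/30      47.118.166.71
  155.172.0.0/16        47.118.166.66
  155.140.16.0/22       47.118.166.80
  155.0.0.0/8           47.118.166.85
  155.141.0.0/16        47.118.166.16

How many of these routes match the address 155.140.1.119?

Prefixes containing 155.140.1.119:
  155.0.0.0/8 (155.0.0.0 - 155.255.255.255)
  155.128.0.0/12 (155.128.0.0 - 155.143.255.255)
  155.136.0.0/13 (155.136.0.0 - 155.143.255.255)
Total matching entries: 3.

3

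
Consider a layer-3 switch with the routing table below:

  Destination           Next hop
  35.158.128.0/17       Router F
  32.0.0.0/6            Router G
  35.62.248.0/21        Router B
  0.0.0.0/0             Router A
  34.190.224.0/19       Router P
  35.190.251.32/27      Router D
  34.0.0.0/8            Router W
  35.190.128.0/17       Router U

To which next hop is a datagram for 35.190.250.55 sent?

Routes whose prefix contains 35.190.250.55:
  0.0.0.0/0 (default, matches everything) -> Router A
  32.0.0.0/6 (32.0.0.0 - 35.255.255.255) -> Router G
  35.190.128.0/17 (35.190.128.0 - 35.190.255.255) -> Router U
More-specific entries that do NOT match:
  35.190.251.32/27 (35.190.251.32 - 35.190.251.63) does not contain 35.190.250.55
  35.62.248.0/21 (35.62.248.0 - 35.62.255.255) does not contain 35.190.250.55
  34.190.224.0/19 (34.190.224.0 - 34.190.255.255) does not contain 35.190.250.55
Longest matching prefix is /17 -> next hop Router U.

Router U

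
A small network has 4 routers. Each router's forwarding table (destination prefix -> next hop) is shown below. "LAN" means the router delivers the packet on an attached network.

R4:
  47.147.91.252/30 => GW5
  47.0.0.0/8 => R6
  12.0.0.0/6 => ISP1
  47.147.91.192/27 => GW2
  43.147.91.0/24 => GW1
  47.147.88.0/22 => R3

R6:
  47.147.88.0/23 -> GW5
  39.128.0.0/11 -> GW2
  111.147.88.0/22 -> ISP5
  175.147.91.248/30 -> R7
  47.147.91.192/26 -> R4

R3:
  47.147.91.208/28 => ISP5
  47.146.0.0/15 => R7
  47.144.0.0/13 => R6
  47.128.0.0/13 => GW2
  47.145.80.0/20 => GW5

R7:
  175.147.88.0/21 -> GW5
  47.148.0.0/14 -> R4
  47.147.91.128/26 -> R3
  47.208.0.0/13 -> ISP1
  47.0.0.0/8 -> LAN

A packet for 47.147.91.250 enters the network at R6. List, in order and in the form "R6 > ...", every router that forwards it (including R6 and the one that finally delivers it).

At R6: longest match for 47.147.91.250 is 47.147.91.192/26 -> R4
At R4: longest match for 47.147.91.250 is 47.147.88.0/22 -> R3
At R3: longest match for 47.147.91.250 is 47.146.0.0/15 -> R7
At R7: longest match for 47.147.91.250 is 47.0.0.0/8 -> LAN

R6 > R4 > R3 > R7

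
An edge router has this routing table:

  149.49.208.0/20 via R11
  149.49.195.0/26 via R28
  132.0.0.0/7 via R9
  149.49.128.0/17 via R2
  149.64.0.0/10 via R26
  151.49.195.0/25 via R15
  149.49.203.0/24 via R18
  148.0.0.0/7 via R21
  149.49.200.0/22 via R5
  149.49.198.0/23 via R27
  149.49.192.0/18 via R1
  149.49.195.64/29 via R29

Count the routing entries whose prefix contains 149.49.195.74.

Prefixes containing 149.49.195.74:
  148.0.0.0/7 (148.0.0.0 - 149.255.255.255)
  149.49.128.0/17 (149.49.128.0 - 149.49.255.255)
  149.49.192.0/18 (149.49.192.0 - 149.49.255.255)
Total matching entries: 3.

3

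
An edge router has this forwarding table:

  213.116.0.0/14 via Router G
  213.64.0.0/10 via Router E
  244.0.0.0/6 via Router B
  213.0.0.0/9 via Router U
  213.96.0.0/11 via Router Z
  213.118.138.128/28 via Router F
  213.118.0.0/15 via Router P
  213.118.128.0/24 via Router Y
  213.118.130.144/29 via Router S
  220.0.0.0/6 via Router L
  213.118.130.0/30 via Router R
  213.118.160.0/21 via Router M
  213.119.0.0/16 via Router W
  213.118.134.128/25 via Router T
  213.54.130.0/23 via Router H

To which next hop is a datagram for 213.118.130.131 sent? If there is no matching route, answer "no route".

Router P

Routes whose prefix contains 213.118.130.131:
  213.0.0.0/9 (213.0.0.0 - 213.127.255.255) -> Router U
  213.64.0.0/10 (213.64.0.0 - 213.127.255.255) -> Router E
  213.96.0.0/11 (213.96.0.0 - 213.127.255.255) -> Router Z
  213.116.0.0/14 (213.116.0.0 - 213.119.255.255) -> Router G
  213.118.0.0/15 (213.118.0.0 - 213.119.255.255) -> Router P
More-specific entries that do NOT match:
  213.118.130.0/30 (213.118.130.0 - 213.118.130.3) does not contain 213.118.130.131
  213.118.130.144/29 (213.118.130.144 - 213.118.130.151) does not contain 213.118.130.131
  213.118.138.128/28 (213.118.138.128 - 213.118.138.143) does not contain 213.118.130.131
  213.118.134.128/25 (213.118.134.128 - 213.118.134.255) does not contain 213.118.130.131
  213.118.128.0/24 (213.118.128.0 - 213.118.128.255) does not contain 213.118.130.131
  213.54.130.0/23 (213.54.130.0 - 213.54.131.255) does not contain 213.118.130.131
  213.118.160.0/21 (213.118.160.0 - 213.118.167.255) does not contain 213.118.130.131
  213.119.0.0/16 (213.119.0.0 - 213.119.255.255) does not contain 213.118.130.131
Longest matching prefix is /15 -> next hop Router P.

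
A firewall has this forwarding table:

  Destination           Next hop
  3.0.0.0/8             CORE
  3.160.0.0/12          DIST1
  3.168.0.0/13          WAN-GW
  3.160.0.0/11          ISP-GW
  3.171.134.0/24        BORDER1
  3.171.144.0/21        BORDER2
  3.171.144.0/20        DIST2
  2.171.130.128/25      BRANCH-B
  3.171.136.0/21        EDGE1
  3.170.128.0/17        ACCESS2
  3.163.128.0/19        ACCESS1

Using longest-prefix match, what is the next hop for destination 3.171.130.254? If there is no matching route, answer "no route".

WAN-GW

Routes whose prefix contains 3.171.130.254:
  3.0.0.0/8 (3.0.0.0 - 3.255.255.255) -> CORE
  3.160.0.0/11 (3.160.0.0 - 3.191.255.255) -> ISP-GW
  3.160.0.0/12 (3.160.0.0 - 3.175.255.255) -> DIST1
  3.168.0.0/13 (3.168.0.0 - 3.175.255.255) -> WAN-GW
More-specific entries that do NOT match:
  2.171.130.128/25 (2.171.130.128 - 2.171.130.255) does not contain 3.171.130.254
  3.171.134.0/24 (3.171.134.0 - 3.171.134.255) does not contain 3.171.130.254
  3.171.144.0/21 (3.171.144.0 - 3.171.151.255) does not contain 3.171.130.254
  3.171.136.0/21 (3.171.136.0 - 3.171.143.255) does not contain 3.171.130.254
  3.171.144.0/20 (3.171.144.0 - 3.171.159.255) does not contain 3.171.130.254
  3.163.128.0/19 (3.163.128.0 - 3.163.159.255) does not contain 3.171.130.254
  3.170.128.0/17 (3.170.128.0 - 3.170.255.255) does not contain 3.171.130.254
Longest matching prefix is /13 -> next hop WAN-GW.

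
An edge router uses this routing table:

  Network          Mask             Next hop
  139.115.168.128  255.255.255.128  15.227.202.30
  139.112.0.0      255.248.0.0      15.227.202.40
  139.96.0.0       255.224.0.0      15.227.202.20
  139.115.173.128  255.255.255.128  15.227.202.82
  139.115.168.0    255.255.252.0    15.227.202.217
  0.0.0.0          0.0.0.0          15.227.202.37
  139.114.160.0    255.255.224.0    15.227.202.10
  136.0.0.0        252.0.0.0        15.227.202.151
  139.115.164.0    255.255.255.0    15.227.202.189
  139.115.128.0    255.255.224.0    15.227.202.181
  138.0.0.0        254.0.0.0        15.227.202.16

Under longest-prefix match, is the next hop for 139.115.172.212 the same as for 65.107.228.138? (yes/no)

no

139.115.172.212: longest match 139.112.0.0/13 -> 15.227.202.40
65.107.228.138: longest match 0.0.0.0/0 -> 15.227.202.37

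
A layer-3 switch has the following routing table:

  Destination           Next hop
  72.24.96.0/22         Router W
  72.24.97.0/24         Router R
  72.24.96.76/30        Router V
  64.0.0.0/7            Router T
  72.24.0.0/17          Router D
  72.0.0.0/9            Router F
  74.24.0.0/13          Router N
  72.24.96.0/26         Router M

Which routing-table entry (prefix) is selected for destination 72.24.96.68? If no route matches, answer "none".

Entries matching 72.24.96.68:
  72.0.0.0/9 (72.0.0.0 - 72.127.255.255)
  72.24.0.0/17 (72.24.0.0 - 72.24.127.255)
  72.24.96.0/22 (72.24.96.0 - 72.24.99.255)
Most specific is 72.24.96.0/22.

72.24.96.0/22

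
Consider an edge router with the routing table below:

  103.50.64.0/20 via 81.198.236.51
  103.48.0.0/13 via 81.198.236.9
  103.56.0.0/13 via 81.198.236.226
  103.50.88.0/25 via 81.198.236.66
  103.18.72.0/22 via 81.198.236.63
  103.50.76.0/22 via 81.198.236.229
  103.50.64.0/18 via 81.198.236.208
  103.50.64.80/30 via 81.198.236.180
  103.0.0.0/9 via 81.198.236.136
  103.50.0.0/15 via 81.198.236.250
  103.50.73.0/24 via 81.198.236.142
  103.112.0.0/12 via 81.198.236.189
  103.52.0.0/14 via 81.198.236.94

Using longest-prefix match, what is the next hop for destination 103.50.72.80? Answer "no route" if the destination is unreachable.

81.198.236.51

Routes whose prefix contains 103.50.72.80:
  103.0.0.0/9 (103.0.0.0 - 103.127.255.255) -> 81.198.236.136
  103.48.0.0/13 (103.48.0.0 - 103.55.255.255) -> 81.198.236.9
  103.50.0.0/15 (103.50.0.0 - 103.51.255.255) -> 81.198.236.250
  103.50.64.0/18 (103.50.64.0 - 103.50.127.255) -> 81.198.236.208
  103.50.64.0/20 (103.50.64.0 - 103.50.79.255) -> 81.198.236.51
More-specific entries that do NOT match:
  103.50.64.80/30 (103.50.64.80 - 103.50.64.83) does not contain 103.50.72.80
  103.50.88.0/25 (103.50.88.0 - 103.50.88.127) does not contain 103.50.72.80
  103.50.73.0/24 (103.50.73.0 - 103.50.73.255) does not contain 103.50.72.80
  103.18.72.0/22 (103.18.72.0 - 103.18.75.255) does not contain 103.50.72.80
  103.50.76.0/22 (103.50.76.0 - 103.50.79.255) does not contain 103.50.72.80
Longest matching prefix is /20 -> next hop 81.198.236.51.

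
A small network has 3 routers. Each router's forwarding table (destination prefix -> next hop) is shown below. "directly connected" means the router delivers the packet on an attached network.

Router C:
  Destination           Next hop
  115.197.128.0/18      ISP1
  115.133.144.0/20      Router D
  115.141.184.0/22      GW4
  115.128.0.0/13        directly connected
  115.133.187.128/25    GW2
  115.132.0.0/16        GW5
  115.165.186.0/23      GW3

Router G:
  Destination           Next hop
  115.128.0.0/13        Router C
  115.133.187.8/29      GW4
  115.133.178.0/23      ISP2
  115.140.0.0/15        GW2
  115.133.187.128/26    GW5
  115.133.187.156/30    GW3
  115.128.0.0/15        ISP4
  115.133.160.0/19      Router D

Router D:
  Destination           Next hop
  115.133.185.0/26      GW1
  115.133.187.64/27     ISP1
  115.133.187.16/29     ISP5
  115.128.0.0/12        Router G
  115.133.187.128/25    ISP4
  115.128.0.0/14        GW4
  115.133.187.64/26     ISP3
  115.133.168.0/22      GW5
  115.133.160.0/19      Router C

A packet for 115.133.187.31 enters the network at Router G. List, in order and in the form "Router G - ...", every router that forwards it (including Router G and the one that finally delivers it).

At Router G: longest match for 115.133.187.31 is 115.133.160.0/19 -> Router D
At Router D: longest match for 115.133.187.31 is 115.133.160.0/19 -> Router C
At Router C: longest match for 115.133.187.31 is 115.128.0.0/13 -> directly connected

Router G - Router D - Router C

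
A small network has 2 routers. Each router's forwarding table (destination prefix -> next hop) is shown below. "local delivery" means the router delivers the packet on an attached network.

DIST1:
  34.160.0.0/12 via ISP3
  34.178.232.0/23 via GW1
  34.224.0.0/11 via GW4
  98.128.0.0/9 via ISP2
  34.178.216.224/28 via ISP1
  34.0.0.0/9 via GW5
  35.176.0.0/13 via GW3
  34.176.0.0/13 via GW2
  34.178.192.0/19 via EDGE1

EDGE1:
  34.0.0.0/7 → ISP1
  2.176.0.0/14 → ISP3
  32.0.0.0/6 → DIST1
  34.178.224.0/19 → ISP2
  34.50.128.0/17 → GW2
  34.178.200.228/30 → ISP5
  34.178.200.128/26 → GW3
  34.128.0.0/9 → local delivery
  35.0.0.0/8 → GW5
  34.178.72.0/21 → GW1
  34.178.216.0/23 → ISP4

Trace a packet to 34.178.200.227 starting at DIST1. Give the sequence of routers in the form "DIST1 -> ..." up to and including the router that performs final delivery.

DIST1 -> EDGE1

At DIST1: longest match for 34.178.200.227 is 34.178.192.0/19 -> EDGE1
At EDGE1: longest match for 34.178.200.227 is 34.128.0.0/9 -> local delivery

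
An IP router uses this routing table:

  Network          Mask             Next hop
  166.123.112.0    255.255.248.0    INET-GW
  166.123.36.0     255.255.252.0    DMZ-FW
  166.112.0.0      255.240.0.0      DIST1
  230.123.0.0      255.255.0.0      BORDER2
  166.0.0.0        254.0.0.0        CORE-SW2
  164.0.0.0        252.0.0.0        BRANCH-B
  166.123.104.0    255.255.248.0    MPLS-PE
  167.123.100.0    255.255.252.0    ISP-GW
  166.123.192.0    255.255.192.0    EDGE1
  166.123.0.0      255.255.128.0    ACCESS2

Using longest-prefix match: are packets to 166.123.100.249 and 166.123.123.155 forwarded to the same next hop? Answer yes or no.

166.123.100.249: longest match 166.123.0.0/17 -> ACCESS2
166.123.123.155: longest match 166.123.0.0/17 -> ACCESS2

yes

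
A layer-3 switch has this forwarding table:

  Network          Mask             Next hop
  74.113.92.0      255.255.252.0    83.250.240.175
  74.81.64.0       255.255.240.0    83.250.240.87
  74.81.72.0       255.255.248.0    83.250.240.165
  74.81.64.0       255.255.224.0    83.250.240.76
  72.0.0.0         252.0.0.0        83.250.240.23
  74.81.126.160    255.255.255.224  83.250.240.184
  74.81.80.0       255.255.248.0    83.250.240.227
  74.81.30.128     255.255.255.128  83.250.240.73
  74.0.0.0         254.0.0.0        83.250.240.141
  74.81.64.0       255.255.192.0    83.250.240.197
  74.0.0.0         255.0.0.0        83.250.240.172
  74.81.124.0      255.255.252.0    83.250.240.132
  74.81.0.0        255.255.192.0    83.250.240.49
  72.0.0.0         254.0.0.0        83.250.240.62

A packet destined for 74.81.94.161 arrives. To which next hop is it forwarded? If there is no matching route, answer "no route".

83.250.240.76

Routes whose prefix contains 74.81.94.161:
  72.0.0.0/6 (72.0.0.0 - 75.255.255.255) -> 83.250.240.23
  74.0.0.0/7 (74.0.0.0 - 75.255.255.255) -> 83.250.240.141
  74.0.0.0/8 (74.0.0.0 - 74.255.255.255) -> 83.250.240.172
  74.81.64.0/18 (74.81.64.0 - 74.81.127.255) -> 83.250.240.197
  74.81.64.0/19 (74.81.64.0 - 74.81.95.255) -> 83.250.240.76
More-specific entries that do NOT match:
  74.81.126.160/27 (74.81.126.160 - 74.81.126.191) does not contain 74.81.94.161
  74.81.30.128/25 (74.81.30.128 - 74.81.30.255) does not contain 74.81.94.161
  74.113.92.0/22 (74.113.92.0 - 74.113.95.255) does not contain 74.81.94.161
  74.81.124.0/22 (74.81.124.0 - 74.81.127.255) does not contain 74.81.94.161
  74.81.72.0/21 (74.81.72.0 - 74.81.79.255) does not contain 74.81.94.161
  74.81.80.0/21 (74.81.80.0 - 74.81.87.255) does not contain 74.81.94.161
  74.81.64.0/20 (74.81.64.0 - 74.81.79.255) does not contain 74.81.94.161
Longest matching prefix is /19 -> next hop 83.250.240.76.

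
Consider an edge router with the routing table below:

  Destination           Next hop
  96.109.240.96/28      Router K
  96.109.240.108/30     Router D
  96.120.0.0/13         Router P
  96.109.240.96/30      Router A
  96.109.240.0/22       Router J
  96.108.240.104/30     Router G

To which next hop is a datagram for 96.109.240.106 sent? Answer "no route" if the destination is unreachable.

Router K

Routes whose prefix contains 96.109.240.106:
  96.109.240.0/22 (96.109.240.0 - 96.109.243.255) -> Router J
  96.109.240.96/28 (96.109.240.96 - 96.109.240.111) -> Router K
More-specific entries that do NOT match:
  96.109.240.108/30 (96.109.240.108 - 96.109.240.111) does not contain 96.109.240.106
  96.109.240.96/30 (96.109.240.96 - 96.109.240.99) does not contain 96.109.240.106
  96.108.240.104/30 (96.108.240.104 - 96.108.240.107) does not contain 96.109.240.106
Longest matching prefix is /28 -> next hop Router K.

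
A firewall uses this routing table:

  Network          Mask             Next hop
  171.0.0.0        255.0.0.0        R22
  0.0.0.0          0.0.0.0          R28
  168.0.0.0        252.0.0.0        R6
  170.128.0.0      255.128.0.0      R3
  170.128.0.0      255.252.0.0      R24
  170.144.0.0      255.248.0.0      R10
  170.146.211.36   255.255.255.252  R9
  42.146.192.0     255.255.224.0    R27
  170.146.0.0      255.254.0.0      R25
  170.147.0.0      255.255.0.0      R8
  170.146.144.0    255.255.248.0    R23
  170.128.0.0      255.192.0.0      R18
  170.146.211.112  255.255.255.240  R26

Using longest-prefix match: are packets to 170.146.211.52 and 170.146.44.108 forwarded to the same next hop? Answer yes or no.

yes

170.146.211.52: longest match 170.146.0.0/15 -> R25
170.146.44.108: longest match 170.146.0.0/15 -> R25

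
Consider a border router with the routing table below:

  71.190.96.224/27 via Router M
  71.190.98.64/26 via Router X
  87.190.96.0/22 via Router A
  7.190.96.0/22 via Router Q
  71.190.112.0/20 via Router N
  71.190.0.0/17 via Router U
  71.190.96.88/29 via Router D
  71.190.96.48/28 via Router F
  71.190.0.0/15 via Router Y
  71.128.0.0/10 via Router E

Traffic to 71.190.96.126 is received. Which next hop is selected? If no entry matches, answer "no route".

Router U

Routes whose prefix contains 71.190.96.126:
  71.128.0.0/10 (71.128.0.0 - 71.191.255.255) -> Router E
  71.190.0.0/15 (71.190.0.0 - 71.191.255.255) -> Router Y
  71.190.0.0/17 (71.190.0.0 - 71.190.127.255) -> Router U
More-specific entries that do NOT match:
  71.190.96.88/29 (71.190.96.88 - 71.190.96.95) does not contain 71.190.96.126
  71.190.96.48/28 (71.190.96.48 - 71.190.96.63) does not contain 71.190.96.126
  71.190.96.224/27 (71.190.96.224 - 71.190.96.255) does not contain 71.190.96.126
  71.190.98.64/26 (71.190.98.64 - 71.190.98.127) does not contain 71.190.96.126
  87.190.96.0/22 (87.190.96.0 - 87.190.99.255) does not contain 71.190.96.126
  7.190.96.0/22 (7.190.96.0 - 7.190.99.255) does not contain 71.190.96.126
  71.190.112.0/20 (71.190.112.0 - 71.190.127.255) does not contain 71.190.96.126
Longest matching prefix is /17 -> next hop Router U.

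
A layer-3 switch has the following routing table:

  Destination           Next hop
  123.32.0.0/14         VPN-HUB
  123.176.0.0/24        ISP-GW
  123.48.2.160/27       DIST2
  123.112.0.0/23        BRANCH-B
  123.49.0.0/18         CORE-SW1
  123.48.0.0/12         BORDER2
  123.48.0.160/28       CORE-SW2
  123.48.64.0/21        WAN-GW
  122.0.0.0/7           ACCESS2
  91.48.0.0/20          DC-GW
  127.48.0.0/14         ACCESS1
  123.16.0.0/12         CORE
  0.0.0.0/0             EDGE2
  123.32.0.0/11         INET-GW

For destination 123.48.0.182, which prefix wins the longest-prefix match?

123.48.0.0/12

Entries matching 123.48.0.182:
  0.0.0.0/0 (default, matches everything)
  122.0.0.0/7 (122.0.0.0 - 123.255.255.255)
  123.32.0.0/11 (123.32.0.0 - 123.63.255.255)
  123.48.0.0/12 (123.48.0.0 - 123.63.255.255)
Most specific is 123.48.0.0/12.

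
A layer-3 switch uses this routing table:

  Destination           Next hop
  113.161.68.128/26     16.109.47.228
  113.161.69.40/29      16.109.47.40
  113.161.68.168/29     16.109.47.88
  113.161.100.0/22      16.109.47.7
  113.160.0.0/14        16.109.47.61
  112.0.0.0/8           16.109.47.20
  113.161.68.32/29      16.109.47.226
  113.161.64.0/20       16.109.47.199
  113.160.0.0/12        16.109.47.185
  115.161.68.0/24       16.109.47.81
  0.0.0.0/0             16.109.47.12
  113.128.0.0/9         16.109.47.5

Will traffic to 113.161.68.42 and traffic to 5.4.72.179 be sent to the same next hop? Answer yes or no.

no

113.161.68.42: longest match 113.161.64.0/20 -> 16.109.47.199
5.4.72.179: longest match 0.0.0.0/0 -> 16.109.47.12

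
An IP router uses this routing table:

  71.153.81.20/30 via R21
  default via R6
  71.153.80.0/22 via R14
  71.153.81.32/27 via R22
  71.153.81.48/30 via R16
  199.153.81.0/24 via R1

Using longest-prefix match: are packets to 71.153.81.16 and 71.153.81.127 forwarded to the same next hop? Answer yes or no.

71.153.81.16: longest match 71.153.80.0/22 -> R14
71.153.81.127: longest match 71.153.80.0/22 -> R14

yes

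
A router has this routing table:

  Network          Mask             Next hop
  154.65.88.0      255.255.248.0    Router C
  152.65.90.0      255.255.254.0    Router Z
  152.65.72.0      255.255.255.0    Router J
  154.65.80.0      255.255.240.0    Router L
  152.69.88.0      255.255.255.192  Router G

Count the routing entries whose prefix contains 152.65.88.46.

0

No listed prefix contains 152.65.88.46.
Total matching entries: 0.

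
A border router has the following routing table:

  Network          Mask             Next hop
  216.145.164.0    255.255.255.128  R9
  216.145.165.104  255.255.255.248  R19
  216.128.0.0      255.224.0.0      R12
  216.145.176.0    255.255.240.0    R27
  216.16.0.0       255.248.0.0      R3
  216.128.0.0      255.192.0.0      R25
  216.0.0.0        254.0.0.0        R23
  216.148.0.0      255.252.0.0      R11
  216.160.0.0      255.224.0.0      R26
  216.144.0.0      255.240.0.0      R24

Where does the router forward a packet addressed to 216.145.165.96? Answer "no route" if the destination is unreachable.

R24

Routes whose prefix contains 216.145.165.96:
  216.0.0.0/7 (216.0.0.0 - 217.255.255.255) -> R23
  216.128.0.0/10 (216.128.0.0 - 216.191.255.255) -> R25
  216.128.0.0/11 (216.128.0.0 - 216.159.255.255) -> R12
  216.144.0.0/12 (216.144.0.0 - 216.159.255.255) -> R24
More-specific entries that do NOT match:
  216.145.165.104/29 (216.145.165.104 - 216.145.165.111) does not contain 216.145.165.96
  216.145.164.0/25 (216.145.164.0 - 216.145.164.127) does not contain 216.145.165.96
  216.145.176.0/20 (216.145.176.0 - 216.145.191.255) does not contain 216.145.165.96
  216.148.0.0/14 (216.148.0.0 - 216.151.255.255) does not contain 216.145.165.96
  216.16.0.0/13 (216.16.0.0 - 216.23.255.255) does not contain 216.145.165.96
Longest matching prefix is /12 -> next hop R24.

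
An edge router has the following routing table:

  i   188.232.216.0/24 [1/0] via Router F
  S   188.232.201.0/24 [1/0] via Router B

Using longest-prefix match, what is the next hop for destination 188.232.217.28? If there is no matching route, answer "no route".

No entry's prefix contains 188.232.217.28; there is no default route.

no route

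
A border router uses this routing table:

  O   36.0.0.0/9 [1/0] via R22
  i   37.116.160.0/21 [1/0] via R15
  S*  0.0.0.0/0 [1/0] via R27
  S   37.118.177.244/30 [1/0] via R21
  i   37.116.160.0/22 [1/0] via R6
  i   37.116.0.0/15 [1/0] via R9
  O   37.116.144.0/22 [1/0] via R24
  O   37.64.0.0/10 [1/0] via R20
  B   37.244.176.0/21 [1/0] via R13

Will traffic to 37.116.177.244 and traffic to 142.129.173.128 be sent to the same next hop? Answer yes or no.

no

37.116.177.244: longest match 37.116.0.0/15 -> R9
142.129.173.128: longest match 0.0.0.0/0 -> R27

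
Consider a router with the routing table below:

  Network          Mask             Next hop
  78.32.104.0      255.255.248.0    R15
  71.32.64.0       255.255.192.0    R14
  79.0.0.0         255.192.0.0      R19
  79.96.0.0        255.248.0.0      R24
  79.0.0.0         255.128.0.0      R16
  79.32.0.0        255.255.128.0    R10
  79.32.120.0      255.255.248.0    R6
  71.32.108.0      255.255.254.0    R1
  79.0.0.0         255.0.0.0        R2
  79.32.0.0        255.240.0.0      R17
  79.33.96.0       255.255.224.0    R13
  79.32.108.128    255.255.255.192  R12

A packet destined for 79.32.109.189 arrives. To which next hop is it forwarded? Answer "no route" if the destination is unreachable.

R10

Routes whose prefix contains 79.32.109.189:
  79.0.0.0/8 (79.0.0.0 - 79.255.255.255) -> R2
  79.0.0.0/9 (79.0.0.0 - 79.127.255.255) -> R16
  79.0.0.0/10 (79.0.0.0 - 79.63.255.255) -> R19
  79.32.0.0/12 (79.32.0.0 - 79.47.255.255) -> R17
  79.32.0.0/17 (79.32.0.0 - 79.32.127.255) -> R10
More-specific entries that do NOT match:
  79.32.108.128/26 (79.32.108.128 - 79.32.108.191) does not contain 79.32.109.189
  71.32.108.0/23 (71.32.108.0 - 71.32.109.255) does not contain 79.32.109.189
  78.32.104.0/21 (78.32.104.0 - 78.32.111.255) does not contain 79.32.109.189
  79.32.120.0/21 (79.32.120.0 - 79.32.127.255) does not contain 79.32.109.189
  79.33.96.0/19 (79.33.96.0 - 79.33.127.255) does not contain 79.32.109.189
  71.32.64.0/18 (71.32.64.0 - 71.32.127.255) does not contain 79.32.109.189
Longest matching prefix is /17 -> next hop R10.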